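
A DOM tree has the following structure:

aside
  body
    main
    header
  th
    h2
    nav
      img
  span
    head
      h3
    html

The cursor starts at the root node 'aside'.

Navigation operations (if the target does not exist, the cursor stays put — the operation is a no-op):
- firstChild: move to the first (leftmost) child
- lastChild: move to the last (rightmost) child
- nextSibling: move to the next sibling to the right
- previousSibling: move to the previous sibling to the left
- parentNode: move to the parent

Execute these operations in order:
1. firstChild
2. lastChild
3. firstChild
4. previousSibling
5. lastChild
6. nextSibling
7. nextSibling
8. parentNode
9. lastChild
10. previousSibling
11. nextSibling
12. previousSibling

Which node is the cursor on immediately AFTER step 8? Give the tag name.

Answer: body

Derivation:
After 1 (firstChild): body
After 2 (lastChild): header
After 3 (firstChild): header (no-op, stayed)
After 4 (previousSibling): main
After 5 (lastChild): main (no-op, stayed)
After 6 (nextSibling): header
After 7 (nextSibling): header (no-op, stayed)
After 8 (parentNode): body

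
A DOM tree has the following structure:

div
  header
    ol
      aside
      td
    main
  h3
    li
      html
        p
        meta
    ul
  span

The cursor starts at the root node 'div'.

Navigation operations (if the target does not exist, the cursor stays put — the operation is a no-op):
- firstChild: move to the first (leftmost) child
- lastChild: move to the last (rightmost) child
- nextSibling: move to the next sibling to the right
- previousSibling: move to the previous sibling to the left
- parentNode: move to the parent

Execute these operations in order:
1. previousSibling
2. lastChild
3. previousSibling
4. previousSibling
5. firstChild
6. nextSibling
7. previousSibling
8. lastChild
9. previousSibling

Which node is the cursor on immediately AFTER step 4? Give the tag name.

After 1 (previousSibling): div (no-op, stayed)
After 2 (lastChild): span
After 3 (previousSibling): h3
After 4 (previousSibling): header

Answer: header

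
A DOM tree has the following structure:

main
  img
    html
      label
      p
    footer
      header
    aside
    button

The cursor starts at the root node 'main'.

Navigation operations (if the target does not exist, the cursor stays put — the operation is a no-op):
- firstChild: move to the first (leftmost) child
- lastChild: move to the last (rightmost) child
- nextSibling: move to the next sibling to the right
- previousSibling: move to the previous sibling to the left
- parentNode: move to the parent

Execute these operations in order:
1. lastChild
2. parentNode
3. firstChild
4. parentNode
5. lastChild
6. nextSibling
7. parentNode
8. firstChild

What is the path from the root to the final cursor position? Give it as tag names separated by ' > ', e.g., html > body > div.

Answer: main > img

Derivation:
After 1 (lastChild): img
After 2 (parentNode): main
After 3 (firstChild): img
After 4 (parentNode): main
After 5 (lastChild): img
After 6 (nextSibling): img (no-op, stayed)
After 7 (parentNode): main
After 8 (firstChild): img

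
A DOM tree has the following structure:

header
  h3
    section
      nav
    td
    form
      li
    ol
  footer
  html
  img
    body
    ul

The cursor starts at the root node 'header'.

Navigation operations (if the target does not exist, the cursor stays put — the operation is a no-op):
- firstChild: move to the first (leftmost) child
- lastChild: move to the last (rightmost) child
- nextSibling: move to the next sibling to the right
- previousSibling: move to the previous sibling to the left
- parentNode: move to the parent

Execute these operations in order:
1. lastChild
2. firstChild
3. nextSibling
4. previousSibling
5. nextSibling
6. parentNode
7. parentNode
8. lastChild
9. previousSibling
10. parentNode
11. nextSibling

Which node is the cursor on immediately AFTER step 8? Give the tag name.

Answer: img

Derivation:
After 1 (lastChild): img
After 2 (firstChild): body
After 3 (nextSibling): ul
After 4 (previousSibling): body
After 5 (nextSibling): ul
After 6 (parentNode): img
After 7 (parentNode): header
After 8 (lastChild): img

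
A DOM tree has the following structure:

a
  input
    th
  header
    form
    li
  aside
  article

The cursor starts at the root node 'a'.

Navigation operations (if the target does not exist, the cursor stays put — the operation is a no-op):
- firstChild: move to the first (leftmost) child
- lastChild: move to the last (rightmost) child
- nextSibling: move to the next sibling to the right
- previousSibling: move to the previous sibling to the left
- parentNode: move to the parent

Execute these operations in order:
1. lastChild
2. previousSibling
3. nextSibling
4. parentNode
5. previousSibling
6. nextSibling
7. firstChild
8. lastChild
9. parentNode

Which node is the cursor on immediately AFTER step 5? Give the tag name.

Answer: a

Derivation:
After 1 (lastChild): article
After 2 (previousSibling): aside
After 3 (nextSibling): article
After 4 (parentNode): a
After 5 (previousSibling): a (no-op, stayed)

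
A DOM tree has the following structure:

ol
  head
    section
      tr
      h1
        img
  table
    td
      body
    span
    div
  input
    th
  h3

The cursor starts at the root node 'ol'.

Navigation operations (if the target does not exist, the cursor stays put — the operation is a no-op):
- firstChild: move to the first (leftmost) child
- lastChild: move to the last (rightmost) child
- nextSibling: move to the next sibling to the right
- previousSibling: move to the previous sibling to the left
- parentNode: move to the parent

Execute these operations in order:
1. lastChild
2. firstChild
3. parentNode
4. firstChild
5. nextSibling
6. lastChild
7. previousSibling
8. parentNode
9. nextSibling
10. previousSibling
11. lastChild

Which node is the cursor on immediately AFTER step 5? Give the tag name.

After 1 (lastChild): h3
After 2 (firstChild): h3 (no-op, stayed)
After 3 (parentNode): ol
After 4 (firstChild): head
After 5 (nextSibling): table

Answer: table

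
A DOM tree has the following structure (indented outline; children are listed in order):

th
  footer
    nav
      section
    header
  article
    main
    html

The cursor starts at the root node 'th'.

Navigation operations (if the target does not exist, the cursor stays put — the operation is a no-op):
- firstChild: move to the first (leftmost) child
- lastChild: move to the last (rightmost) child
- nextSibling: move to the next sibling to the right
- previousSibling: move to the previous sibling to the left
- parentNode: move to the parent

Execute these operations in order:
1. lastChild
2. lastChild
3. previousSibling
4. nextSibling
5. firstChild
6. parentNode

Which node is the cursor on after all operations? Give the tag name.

After 1 (lastChild): article
After 2 (lastChild): html
After 3 (previousSibling): main
After 4 (nextSibling): html
After 5 (firstChild): html (no-op, stayed)
After 6 (parentNode): article

Answer: article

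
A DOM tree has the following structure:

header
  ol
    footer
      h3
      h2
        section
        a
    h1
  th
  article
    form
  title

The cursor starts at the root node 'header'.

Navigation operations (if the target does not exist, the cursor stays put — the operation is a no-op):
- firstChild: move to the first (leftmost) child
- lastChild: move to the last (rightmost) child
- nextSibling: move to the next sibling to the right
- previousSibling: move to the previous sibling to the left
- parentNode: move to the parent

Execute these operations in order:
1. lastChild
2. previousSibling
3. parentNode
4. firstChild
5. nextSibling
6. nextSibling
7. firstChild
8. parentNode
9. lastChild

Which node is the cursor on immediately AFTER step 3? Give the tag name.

Answer: header

Derivation:
After 1 (lastChild): title
After 2 (previousSibling): article
After 3 (parentNode): header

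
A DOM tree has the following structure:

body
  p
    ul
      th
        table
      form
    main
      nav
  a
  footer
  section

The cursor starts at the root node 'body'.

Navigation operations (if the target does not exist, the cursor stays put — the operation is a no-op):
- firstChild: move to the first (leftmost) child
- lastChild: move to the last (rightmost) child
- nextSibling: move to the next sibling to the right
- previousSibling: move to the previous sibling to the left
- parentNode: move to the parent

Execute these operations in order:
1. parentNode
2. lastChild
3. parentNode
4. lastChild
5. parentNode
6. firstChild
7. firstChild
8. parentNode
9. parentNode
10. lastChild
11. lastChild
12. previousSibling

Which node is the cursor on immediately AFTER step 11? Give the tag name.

After 1 (parentNode): body (no-op, stayed)
After 2 (lastChild): section
After 3 (parentNode): body
After 4 (lastChild): section
After 5 (parentNode): body
After 6 (firstChild): p
After 7 (firstChild): ul
After 8 (parentNode): p
After 9 (parentNode): body
After 10 (lastChild): section
After 11 (lastChild): section (no-op, stayed)

Answer: section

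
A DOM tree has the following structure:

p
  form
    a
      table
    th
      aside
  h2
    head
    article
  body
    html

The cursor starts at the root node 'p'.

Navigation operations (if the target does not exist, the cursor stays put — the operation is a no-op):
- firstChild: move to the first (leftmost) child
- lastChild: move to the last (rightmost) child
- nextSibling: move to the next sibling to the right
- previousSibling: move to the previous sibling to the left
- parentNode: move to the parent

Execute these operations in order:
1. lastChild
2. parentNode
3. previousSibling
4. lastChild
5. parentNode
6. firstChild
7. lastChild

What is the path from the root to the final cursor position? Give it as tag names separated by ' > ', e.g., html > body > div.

After 1 (lastChild): body
After 2 (parentNode): p
After 3 (previousSibling): p (no-op, stayed)
After 4 (lastChild): body
After 5 (parentNode): p
After 6 (firstChild): form
After 7 (lastChild): th

Answer: p > form > th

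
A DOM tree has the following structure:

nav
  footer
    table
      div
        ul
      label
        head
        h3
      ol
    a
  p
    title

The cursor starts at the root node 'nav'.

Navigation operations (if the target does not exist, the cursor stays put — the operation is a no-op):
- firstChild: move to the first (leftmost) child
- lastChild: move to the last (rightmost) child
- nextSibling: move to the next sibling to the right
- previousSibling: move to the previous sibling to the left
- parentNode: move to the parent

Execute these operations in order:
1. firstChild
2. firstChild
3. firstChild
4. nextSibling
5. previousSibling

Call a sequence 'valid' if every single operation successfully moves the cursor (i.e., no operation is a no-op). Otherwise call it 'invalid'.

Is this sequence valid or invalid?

After 1 (firstChild): footer
After 2 (firstChild): table
After 3 (firstChild): div
After 4 (nextSibling): label
After 5 (previousSibling): div

Answer: valid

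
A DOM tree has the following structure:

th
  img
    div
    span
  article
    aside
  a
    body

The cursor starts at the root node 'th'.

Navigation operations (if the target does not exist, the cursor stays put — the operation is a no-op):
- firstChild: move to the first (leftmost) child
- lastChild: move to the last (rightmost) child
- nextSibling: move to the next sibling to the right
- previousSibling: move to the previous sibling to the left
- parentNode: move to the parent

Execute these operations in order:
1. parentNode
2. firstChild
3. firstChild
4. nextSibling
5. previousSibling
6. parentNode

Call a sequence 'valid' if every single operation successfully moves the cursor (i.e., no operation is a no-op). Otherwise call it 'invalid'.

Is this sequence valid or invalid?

Answer: invalid

Derivation:
After 1 (parentNode): th (no-op, stayed)
After 2 (firstChild): img
After 3 (firstChild): div
After 4 (nextSibling): span
After 5 (previousSibling): div
After 6 (parentNode): img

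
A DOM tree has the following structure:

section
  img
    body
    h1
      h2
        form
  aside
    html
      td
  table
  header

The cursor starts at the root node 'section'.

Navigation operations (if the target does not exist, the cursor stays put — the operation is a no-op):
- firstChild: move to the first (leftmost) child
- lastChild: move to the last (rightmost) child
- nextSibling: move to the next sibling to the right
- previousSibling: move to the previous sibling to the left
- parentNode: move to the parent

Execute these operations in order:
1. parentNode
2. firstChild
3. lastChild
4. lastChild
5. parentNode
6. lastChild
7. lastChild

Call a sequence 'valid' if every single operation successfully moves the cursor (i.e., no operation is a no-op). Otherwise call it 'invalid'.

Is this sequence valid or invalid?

After 1 (parentNode): section (no-op, stayed)
After 2 (firstChild): img
After 3 (lastChild): h1
After 4 (lastChild): h2
After 5 (parentNode): h1
After 6 (lastChild): h2
After 7 (lastChild): form

Answer: invalid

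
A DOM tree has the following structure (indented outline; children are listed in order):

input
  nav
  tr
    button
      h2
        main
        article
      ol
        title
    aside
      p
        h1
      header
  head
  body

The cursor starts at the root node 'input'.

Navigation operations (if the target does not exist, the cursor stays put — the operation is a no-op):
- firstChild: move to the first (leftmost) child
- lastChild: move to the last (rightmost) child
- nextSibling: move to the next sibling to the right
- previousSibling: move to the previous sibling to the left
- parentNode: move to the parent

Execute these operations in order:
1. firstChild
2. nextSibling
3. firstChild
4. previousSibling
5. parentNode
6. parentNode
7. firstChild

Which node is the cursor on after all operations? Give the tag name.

After 1 (firstChild): nav
After 2 (nextSibling): tr
After 3 (firstChild): button
After 4 (previousSibling): button (no-op, stayed)
After 5 (parentNode): tr
After 6 (parentNode): input
After 7 (firstChild): nav

Answer: nav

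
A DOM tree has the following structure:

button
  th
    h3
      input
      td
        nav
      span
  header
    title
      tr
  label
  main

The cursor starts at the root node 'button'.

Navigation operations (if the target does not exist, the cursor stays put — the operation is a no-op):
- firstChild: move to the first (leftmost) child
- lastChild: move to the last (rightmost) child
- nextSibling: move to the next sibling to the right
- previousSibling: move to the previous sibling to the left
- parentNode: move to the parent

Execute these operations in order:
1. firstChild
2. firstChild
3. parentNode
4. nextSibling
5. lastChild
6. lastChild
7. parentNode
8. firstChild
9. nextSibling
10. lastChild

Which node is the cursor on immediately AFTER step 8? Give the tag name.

After 1 (firstChild): th
After 2 (firstChild): h3
After 3 (parentNode): th
After 4 (nextSibling): header
After 5 (lastChild): title
After 6 (lastChild): tr
After 7 (parentNode): title
After 8 (firstChild): tr

Answer: tr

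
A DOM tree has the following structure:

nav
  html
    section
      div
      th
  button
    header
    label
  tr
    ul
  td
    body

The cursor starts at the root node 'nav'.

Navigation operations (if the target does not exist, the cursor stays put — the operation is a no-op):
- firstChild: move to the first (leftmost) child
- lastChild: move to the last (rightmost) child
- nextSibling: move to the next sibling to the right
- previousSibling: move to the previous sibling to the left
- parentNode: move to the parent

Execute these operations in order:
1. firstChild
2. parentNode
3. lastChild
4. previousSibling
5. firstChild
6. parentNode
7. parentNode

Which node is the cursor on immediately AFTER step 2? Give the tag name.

After 1 (firstChild): html
After 2 (parentNode): nav

Answer: nav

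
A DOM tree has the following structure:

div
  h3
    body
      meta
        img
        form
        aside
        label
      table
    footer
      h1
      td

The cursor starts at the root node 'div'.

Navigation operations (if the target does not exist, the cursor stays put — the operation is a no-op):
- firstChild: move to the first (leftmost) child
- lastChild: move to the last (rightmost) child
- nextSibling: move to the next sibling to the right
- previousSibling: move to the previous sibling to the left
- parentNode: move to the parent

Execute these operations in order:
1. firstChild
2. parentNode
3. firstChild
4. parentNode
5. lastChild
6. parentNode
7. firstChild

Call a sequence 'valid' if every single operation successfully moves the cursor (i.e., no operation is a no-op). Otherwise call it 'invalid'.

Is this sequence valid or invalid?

Answer: valid

Derivation:
After 1 (firstChild): h3
After 2 (parentNode): div
After 3 (firstChild): h3
After 4 (parentNode): div
After 5 (lastChild): h3
After 6 (parentNode): div
After 7 (firstChild): h3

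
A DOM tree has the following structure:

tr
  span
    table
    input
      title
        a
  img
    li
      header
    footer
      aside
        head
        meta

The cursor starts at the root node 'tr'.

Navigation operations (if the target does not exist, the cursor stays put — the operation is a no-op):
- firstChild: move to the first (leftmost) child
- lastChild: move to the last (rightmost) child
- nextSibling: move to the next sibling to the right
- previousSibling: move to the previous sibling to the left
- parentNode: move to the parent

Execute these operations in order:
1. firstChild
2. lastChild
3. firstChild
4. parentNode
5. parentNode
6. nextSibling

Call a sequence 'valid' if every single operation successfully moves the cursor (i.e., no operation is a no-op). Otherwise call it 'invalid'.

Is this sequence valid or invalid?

After 1 (firstChild): span
After 2 (lastChild): input
After 3 (firstChild): title
After 4 (parentNode): input
After 5 (parentNode): span
After 6 (nextSibling): img

Answer: valid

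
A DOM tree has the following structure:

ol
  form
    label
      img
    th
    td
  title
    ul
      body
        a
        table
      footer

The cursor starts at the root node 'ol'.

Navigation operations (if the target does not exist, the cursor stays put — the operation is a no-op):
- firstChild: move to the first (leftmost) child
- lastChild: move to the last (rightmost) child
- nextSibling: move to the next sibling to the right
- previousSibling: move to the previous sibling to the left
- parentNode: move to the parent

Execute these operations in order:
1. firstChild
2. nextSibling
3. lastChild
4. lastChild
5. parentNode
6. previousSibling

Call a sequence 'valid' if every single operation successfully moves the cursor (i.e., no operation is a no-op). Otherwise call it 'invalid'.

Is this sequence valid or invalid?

After 1 (firstChild): form
After 2 (nextSibling): title
After 3 (lastChild): ul
After 4 (lastChild): footer
After 5 (parentNode): ul
After 6 (previousSibling): ul (no-op, stayed)

Answer: invalid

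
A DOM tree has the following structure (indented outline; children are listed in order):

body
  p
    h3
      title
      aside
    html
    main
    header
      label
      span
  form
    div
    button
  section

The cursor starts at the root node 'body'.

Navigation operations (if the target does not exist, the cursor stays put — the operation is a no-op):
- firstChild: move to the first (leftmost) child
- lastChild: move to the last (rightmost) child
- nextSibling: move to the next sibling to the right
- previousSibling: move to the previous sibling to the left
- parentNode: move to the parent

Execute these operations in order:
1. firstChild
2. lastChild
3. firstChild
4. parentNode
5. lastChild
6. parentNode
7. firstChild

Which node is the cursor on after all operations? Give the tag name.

Answer: label

Derivation:
After 1 (firstChild): p
After 2 (lastChild): header
After 3 (firstChild): label
After 4 (parentNode): header
After 5 (lastChild): span
After 6 (parentNode): header
After 7 (firstChild): label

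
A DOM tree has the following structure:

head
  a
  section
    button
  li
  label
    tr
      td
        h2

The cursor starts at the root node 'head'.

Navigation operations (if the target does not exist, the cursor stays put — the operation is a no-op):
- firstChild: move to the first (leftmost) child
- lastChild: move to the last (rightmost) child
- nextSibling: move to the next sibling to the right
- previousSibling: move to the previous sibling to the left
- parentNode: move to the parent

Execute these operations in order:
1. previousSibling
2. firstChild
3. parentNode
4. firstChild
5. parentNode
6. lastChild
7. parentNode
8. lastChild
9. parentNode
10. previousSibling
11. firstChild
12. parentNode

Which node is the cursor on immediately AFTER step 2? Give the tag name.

After 1 (previousSibling): head (no-op, stayed)
After 2 (firstChild): a

Answer: a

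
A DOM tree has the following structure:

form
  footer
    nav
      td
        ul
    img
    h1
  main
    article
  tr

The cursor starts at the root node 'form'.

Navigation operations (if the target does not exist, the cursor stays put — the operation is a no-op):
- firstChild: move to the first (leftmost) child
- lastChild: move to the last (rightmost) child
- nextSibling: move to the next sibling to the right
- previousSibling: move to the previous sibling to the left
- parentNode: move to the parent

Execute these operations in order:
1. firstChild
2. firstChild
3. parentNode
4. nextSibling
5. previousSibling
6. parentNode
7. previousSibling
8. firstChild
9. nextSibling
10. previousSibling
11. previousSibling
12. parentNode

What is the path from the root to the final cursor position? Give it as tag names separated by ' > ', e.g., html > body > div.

After 1 (firstChild): footer
After 2 (firstChild): nav
After 3 (parentNode): footer
After 4 (nextSibling): main
After 5 (previousSibling): footer
After 6 (parentNode): form
After 7 (previousSibling): form (no-op, stayed)
After 8 (firstChild): footer
After 9 (nextSibling): main
After 10 (previousSibling): footer
After 11 (previousSibling): footer (no-op, stayed)
After 12 (parentNode): form

Answer: form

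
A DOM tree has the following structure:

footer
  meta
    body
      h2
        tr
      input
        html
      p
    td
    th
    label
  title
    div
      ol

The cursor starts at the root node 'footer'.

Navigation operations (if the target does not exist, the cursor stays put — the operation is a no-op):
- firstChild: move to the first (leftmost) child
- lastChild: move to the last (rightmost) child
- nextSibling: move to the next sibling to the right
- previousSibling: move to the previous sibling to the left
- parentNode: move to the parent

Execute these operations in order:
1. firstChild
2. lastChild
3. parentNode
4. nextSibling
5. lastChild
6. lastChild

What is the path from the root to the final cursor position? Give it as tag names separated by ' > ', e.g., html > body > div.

After 1 (firstChild): meta
After 2 (lastChild): label
After 3 (parentNode): meta
After 4 (nextSibling): title
After 5 (lastChild): div
After 6 (lastChild): ol

Answer: footer > title > div > ol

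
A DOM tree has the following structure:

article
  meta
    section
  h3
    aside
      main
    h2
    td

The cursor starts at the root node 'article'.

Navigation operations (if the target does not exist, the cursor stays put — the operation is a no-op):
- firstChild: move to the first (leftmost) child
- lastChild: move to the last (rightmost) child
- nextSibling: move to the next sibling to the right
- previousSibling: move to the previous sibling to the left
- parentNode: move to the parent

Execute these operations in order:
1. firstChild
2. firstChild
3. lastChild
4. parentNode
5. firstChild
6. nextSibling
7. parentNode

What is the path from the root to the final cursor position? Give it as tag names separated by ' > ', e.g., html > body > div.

After 1 (firstChild): meta
After 2 (firstChild): section
After 3 (lastChild): section (no-op, stayed)
After 4 (parentNode): meta
After 5 (firstChild): section
After 6 (nextSibling): section (no-op, stayed)
After 7 (parentNode): meta

Answer: article > meta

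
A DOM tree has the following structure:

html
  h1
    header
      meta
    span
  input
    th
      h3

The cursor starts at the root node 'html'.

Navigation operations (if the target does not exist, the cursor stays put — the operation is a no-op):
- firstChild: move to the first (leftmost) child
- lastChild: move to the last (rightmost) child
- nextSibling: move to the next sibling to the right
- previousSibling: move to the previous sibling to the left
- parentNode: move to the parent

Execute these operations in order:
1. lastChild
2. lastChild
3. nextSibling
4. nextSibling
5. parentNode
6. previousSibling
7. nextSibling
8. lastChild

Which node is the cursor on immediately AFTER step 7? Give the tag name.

Answer: input

Derivation:
After 1 (lastChild): input
After 2 (lastChild): th
After 3 (nextSibling): th (no-op, stayed)
After 4 (nextSibling): th (no-op, stayed)
After 5 (parentNode): input
After 6 (previousSibling): h1
After 7 (nextSibling): input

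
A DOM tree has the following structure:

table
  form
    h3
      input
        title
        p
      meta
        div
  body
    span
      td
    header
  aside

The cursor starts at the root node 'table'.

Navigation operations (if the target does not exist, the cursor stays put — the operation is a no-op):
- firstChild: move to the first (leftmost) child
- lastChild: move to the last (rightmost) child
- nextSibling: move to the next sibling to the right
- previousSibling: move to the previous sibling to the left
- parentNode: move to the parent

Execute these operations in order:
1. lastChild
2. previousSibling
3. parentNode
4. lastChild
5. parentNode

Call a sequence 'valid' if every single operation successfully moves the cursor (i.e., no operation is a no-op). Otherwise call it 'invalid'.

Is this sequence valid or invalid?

Answer: valid

Derivation:
After 1 (lastChild): aside
After 2 (previousSibling): body
After 3 (parentNode): table
After 4 (lastChild): aside
After 5 (parentNode): table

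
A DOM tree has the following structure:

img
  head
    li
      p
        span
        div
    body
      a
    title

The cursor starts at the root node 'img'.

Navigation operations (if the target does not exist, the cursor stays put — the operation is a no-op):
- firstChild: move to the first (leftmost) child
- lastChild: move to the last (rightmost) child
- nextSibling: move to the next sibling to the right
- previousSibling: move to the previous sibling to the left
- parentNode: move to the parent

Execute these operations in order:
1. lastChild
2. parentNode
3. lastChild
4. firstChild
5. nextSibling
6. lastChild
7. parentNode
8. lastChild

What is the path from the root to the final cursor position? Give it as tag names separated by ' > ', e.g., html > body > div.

After 1 (lastChild): head
After 2 (parentNode): img
After 3 (lastChild): head
After 4 (firstChild): li
After 5 (nextSibling): body
After 6 (lastChild): a
After 7 (parentNode): body
After 8 (lastChild): a

Answer: img > head > body > a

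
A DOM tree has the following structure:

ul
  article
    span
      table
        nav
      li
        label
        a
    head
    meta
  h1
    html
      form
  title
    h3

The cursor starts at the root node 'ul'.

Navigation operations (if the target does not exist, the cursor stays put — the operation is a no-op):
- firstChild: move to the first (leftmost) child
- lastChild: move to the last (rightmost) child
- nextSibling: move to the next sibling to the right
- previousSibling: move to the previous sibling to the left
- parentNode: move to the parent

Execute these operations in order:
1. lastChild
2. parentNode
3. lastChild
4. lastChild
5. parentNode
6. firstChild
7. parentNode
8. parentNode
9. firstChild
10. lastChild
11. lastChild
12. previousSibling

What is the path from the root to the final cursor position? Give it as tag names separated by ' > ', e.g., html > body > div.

Answer: ul > article > head

Derivation:
After 1 (lastChild): title
After 2 (parentNode): ul
After 3 (lastChild): title
After 4 (lastChild): h3
After 5 (parentNode): title
After 6 (firstChild): h3
After 7 (parentNode): title
After 8 (parentNode): ul
After 9 (firstChild): article
After 10 (lastChild): meta
After 11 (lastChild): meta (no-op, stayed)
After 12 (previousSibling): head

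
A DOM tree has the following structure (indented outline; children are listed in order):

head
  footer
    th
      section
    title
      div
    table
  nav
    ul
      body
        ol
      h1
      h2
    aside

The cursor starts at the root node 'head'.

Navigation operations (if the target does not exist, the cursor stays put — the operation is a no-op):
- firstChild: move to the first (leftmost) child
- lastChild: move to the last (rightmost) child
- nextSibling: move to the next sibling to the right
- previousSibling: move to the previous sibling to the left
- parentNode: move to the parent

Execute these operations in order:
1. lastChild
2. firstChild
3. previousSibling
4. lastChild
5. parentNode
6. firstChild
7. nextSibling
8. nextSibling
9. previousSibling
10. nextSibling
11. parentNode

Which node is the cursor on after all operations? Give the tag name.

After 1 (lastChild): nav
After 2 (firstChild): ul
After 3 (previousSibling): ul (no-op, stayed)
After 4 (lastChild): h2
After 5 (parentNode): ul
After 6 (firstChild): body
After 7 (nextSibling): h1
After 8 (nextSibling): h2
After 9 (previousSibling): h1
After 10 (nextSibling): h2
After 11 (parentNode): ul

Answer: ul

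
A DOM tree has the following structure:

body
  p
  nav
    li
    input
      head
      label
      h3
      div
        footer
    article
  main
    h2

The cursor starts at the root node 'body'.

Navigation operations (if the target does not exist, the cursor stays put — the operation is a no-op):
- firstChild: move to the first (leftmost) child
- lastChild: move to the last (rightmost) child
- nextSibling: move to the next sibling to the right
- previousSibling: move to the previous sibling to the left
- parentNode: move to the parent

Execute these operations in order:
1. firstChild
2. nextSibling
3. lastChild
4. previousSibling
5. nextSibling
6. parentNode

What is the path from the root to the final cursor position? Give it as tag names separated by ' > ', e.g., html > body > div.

Answer: body > nav

Derivation:
After 1 (firstChild): p
After 2 (nextSibling): nav
After 3 (lastChild): article
After 4 (previousSibling): input
After 5 (nextSibling): article
After 6 (parentNode): nav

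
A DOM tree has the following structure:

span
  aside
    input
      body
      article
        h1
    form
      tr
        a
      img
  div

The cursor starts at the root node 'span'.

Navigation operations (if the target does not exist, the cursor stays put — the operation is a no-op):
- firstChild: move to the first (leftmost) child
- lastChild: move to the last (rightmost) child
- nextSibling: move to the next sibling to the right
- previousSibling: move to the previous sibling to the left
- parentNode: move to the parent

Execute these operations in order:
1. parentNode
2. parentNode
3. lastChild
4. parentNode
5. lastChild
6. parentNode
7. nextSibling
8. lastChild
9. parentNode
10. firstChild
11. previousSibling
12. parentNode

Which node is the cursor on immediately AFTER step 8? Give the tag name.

After 1 (parentNode): span (no-op, stayed)
After 2 (parentNode): span (no-op, stayed)
After 3 (lastChild): div
After 4 (parentNode): span
After 5 (lastChild): div
After 6 (parentNode): span
After 7 (nextSibling): span (no-op, stayed)
After 8 (lastChild): div

Answer: div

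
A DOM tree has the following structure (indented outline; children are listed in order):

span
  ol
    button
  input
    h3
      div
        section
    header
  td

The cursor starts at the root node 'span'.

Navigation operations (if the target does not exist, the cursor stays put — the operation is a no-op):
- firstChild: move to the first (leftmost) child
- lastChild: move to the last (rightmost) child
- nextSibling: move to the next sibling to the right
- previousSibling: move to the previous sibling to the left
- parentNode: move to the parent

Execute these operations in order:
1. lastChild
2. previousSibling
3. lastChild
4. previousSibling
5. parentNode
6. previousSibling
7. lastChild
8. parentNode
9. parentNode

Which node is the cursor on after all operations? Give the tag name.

Answer: span

Derivation:
After 1 (lastChild): td
After 2 (previousSibling): input
After 3 (lastChild): header
After 4 (previousSibling): h3
After 5 (parentNode): input
After 6 (previousSibling): ol
After 7 (lastChild): button
After 8 (parentNode): ol
After 9 (parentNode): span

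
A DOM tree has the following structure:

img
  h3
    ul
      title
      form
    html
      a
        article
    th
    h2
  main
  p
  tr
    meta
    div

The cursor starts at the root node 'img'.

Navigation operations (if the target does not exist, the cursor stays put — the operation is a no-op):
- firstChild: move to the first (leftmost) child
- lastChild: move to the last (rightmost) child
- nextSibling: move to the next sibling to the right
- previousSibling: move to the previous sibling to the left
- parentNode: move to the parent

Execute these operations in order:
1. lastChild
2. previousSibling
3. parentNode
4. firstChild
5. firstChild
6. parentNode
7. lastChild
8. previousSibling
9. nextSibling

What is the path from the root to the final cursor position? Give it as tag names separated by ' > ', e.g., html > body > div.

After 1 (lastChild): tr
After 2 (previousSibling): p
After 3 (parentNode): img
After 4 (firstChild): h3
After 5 (firstChild): ul
After 6 (parentNode): h3
After 7 (lastChild): h2
After 8 (previousSibling): th
After 9 (nextSibling): h2

Answer: img > h3 > h2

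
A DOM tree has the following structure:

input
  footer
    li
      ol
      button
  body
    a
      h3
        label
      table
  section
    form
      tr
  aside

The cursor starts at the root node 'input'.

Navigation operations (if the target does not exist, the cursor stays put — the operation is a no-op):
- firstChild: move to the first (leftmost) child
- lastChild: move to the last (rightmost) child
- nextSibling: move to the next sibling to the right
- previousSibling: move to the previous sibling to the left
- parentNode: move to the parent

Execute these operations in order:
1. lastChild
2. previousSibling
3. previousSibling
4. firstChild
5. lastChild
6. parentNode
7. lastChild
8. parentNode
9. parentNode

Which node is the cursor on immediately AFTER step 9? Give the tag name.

Answer: body

Derivation:
After 1 (lastChild): aside
After 2 (previousSibling): section
After 3 (previousSibling): body
After 4 (firstChild): a
After 5 (lastChild): table
After 6 (parentNode): a
After 7 (lastChild): table
After 8 (parentNode): a
After 9 (parentNode): body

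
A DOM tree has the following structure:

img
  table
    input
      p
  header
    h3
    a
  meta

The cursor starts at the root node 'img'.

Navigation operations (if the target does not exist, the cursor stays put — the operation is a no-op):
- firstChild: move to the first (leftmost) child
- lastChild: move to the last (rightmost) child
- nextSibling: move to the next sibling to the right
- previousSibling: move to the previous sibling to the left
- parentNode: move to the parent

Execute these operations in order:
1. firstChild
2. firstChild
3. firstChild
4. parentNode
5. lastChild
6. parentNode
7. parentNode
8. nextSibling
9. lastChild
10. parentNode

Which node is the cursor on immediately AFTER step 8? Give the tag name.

After 1 (firstChild): table
After 2 (firstChild): input
After 3 (firstChild): p
After 4 (parentNode): input
After 5 (lastChild): p
After 6 (parentNode): input
After 7 (parentNode): table
After 8 (nextSibling): header

Answer: header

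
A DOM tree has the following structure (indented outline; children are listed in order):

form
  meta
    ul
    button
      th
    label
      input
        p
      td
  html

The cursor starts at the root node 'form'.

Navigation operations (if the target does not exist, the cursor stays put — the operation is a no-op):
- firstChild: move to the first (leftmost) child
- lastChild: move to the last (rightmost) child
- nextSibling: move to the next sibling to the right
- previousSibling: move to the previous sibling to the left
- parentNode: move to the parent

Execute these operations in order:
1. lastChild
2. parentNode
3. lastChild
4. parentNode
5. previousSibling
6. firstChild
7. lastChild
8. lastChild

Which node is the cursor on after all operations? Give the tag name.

After 1 (lastChild): html
After 2 (parentNode): form
After 3 (lastChild): html
After 4 (parentNode): form
After 5 (previousSibling): form (no-op, stayed)
After 6 (firstChild): meta
After 7 (lastChild): label
After 8 (lastChild): td

Answer: td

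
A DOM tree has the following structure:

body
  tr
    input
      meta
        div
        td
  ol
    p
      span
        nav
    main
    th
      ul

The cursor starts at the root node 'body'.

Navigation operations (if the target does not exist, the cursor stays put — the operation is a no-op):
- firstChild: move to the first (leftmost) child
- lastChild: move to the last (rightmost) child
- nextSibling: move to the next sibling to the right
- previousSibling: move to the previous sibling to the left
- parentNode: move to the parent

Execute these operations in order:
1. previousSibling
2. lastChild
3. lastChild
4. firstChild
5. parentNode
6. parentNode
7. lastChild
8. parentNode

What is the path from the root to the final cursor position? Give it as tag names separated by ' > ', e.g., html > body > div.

Answer: body > ol

Derivation:
After 1 (previousSibling): body (no-op, stayed)
After 2 (lastChild): ol
After 3 (lastChild): th
After 4 (firstChild): ul
After 5 (parentNode): th
After 6 (parentNode): ol
After 7 (lastChild): th
After 8 (parentNode): ol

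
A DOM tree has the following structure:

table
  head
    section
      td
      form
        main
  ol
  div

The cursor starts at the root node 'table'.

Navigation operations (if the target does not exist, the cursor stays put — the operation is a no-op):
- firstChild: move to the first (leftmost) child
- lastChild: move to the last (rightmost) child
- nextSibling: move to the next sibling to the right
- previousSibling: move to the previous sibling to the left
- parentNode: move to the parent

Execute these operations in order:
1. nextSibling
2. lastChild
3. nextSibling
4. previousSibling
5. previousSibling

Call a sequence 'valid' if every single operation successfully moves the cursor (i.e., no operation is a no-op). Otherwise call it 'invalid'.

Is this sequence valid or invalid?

Answer: invalid

Derivation:
After 1 (nextSibling): table (no-op, stayed)
After 2 (lastChild): div
After 3 (nextSibling): div (no-op, stayed)
After 4 (previousSibling): ol
After 5 (previousSibling): head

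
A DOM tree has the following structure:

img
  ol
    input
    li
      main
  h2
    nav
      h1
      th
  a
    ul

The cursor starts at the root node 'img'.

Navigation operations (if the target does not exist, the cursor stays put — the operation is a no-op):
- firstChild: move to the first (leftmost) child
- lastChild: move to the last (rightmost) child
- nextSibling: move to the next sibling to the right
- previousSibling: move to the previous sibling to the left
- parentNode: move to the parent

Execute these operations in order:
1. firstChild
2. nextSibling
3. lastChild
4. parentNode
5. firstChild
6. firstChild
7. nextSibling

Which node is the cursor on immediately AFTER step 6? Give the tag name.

Answer: h1

Derivation:
After 1 (firstChild): ol
After 2 (nextSibling): h2
After 3 (lastChild): nav
After 4 (parentNode): h2
After 5 (firstChild): nav
After 6 (firstChild): h1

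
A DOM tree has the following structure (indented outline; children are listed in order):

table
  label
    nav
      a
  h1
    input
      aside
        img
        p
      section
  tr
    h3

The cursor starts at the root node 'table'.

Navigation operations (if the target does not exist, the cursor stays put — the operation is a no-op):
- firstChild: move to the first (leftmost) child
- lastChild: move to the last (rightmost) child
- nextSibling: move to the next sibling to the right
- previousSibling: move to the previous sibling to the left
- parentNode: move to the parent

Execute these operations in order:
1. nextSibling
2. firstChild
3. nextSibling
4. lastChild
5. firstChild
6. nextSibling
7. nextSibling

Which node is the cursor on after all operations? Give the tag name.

Answer: section

Derivation:
After 1 (nextSibling): table (no-op, stayed)
After 2 (firstChild): label
After 3 (nextSibling): h1
After 4 (lastChild): input
After 5 (firstChild): aside
After 6 (nextSibling): section
After 7 (nextSibling): section (no-op, stayed)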